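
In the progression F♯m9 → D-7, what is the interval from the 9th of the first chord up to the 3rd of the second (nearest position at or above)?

diminished 7th

F♯m9 has G♯ as its 9th, and D-7 has F as its 3rd.
7 letter names make it a seventh; at 9 semitones (a whole step narrower than major) the quality is diminished.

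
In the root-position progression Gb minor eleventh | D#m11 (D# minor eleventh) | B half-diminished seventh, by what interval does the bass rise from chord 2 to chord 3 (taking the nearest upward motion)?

m6

The roots are D# and B.
D# up to B is 8 semitones, a half step narrower than a major sixth, so the interval is minor.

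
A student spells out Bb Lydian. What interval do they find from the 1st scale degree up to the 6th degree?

major 6th

Spelling Bb Lydian: Bb C D E F G A.
That puts Bb below G.
Bb up to G spans 6 letter names and 9 semitones — a major sixth.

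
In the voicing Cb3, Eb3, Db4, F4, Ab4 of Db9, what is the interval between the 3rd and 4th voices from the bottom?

Those voices are Db4 and F4.
Db up to F spans 3 letter names and 4 semitones — a major third.

major third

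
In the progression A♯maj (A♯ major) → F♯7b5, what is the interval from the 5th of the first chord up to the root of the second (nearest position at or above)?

A♯maj (A♯ major) has E♯ as its 5th, and F♯7b5 has F♯ as its root.
2 letter names make it a second; at 1 semitone (a half step narrower than major) the quality is minor.

minor 2nd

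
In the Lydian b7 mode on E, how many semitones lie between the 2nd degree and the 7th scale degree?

8

The scale is E F♯ G♯ A♯ B C♯ D.
F♯ up to D is a minor sixth — 8 semitones.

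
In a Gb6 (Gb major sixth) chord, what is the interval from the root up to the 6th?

Spelling the chord: Gb Bb Db Eb.
That puts Gb below Eb.
Counting 6 letters and 9 half steps from Gb gives a major sixth.

major 6th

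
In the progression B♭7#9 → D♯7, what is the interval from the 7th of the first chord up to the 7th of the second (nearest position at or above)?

B♭7#9 has A♭ as its 7th, and D♯7 has C♯ as its 7th.
From A♭ to C♯: 5 semitones over a third = augmented.

augmented third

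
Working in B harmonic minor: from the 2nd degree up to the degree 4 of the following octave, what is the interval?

minor tenth

The scale runs B C# D E F# G A#.
2nd degree = C#; 4th degree (up an octave) = E.
C# up to E is 15 semitones, a half step narrower than a major tenth, so the interval is minor.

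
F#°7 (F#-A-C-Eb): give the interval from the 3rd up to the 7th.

diminished 5th

3rd = A; 7th = Eb.
5 letter names make it a fifth; at 6 semitones (a half step narrower than perfect) the quality is diminished.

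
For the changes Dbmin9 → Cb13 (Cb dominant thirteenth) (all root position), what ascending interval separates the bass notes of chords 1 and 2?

minor seventh

The roots are Db and Cb.
7 letter names make it a seventh; at 10 semitones (a half step narrower than major) the quality is minor.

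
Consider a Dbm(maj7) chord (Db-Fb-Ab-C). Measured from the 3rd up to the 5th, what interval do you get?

major third

3rd = Fb; 5th = Ab.
From Fb to Ab is 4 semitones, exactly the major third.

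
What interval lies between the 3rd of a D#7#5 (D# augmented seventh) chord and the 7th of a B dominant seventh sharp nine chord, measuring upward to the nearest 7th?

diminished third

The 3rd of D#7#5 (D# augmented seventh) is F##; the 7th of B dominant seventh sharp nine is A.
3 letter names make it a third; at 2 semitones (a whole step narrower than major) the quality is diminished.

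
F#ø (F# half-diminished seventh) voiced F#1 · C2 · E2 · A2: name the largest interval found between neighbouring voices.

Adjacent intervals: F#1→C2 = diminished fifth; C2→E2 = major third; E2→A2 = perfect fourth.
The largest is F#1 to C2, a diminished fifth (6 semitones).

d5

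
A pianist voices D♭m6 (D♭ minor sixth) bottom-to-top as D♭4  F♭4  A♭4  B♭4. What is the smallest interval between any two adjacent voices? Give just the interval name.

Adjacent intervals: D♭4→F♭4 = minor third; F♭4→A♭4 = major third; A♭4→B♭4 = major second.
The smallest is A♭4 to B♭4, a major second (2 semitones).

major second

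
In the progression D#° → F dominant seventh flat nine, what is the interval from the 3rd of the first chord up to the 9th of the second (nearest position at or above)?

diminished second

D#° has F# as its 3rd, and F dominant seventh flat nine has Gb as its 9th.
2 letter names make it a second; at 0 semitones (a whole step narrower than major) the quality is diminished.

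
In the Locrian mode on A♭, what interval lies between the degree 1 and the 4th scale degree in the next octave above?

Spelling the Locrian mode on A♭: A♭ B𝄫 C♭ D♭ E𝄫 F♭ G♭.
The degree 1 is A♭ and the 4th scale degree (up an octave) is D♭.
A♭ up to D♭ spans 11 letter names and 17 semitones — a perfect eleventh.

perfect eleventh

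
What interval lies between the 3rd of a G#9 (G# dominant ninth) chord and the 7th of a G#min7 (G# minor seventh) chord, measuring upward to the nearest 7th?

G#9 (G# dominant ninth) has B# as its 3rd, and G#min7 (G# minor seventh) has F# as its 7th.
From B# to F#: 6 semitones over a fifth = diminished.

diminished 5th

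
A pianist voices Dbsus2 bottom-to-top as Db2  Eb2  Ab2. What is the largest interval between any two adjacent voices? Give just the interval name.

Adjacent intervals: Db2→Eb2 = major second; Eb2→Ab2 = perfect fourth.
The largest is Eb2 to Ab2, a perfect fourth (5 semitones).

perfect 4th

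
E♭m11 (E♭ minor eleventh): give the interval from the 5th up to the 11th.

minor seventh

The chord tones of E♭m11 (E♭ minor eleventh) are E♭-G♭-B♭-D♭-F-A♭.
That puts B♭ below A♭.
From B♭ to A♭: 10 semitones over a seventh = minor.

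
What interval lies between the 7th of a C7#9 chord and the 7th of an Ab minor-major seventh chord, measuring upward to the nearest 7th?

major sixth

C7#9 has Bb as its 7th, and Ab minor-major seventh has G as its 7th.
Counting 6 letters and 9 half steps from Bb gives a major sixth.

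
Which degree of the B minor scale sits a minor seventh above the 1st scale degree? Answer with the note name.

The scale is B C# D E F# G A.
The 1st scale degree is B; a minor seventh above that is A — scale degree 7.

A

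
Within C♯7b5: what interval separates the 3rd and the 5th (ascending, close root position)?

diminished 3rd

C♯7b5 is spelled C♯–E♯–G–B.
3rd = E♯; 5th = G.
E♯ up to G is 2 semitones, a whole step narrower than a major third, so the interval is diminished.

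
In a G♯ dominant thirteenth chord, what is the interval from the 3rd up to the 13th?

G♯ dominant thirteenth is spelled G♯-B♯-D♯-F♯-A♯-E♯.
So we need the interval from B♯ up to E♯.
Counting 11 letters and 17 half steps from B♯ gives a perfect eleventh.

P11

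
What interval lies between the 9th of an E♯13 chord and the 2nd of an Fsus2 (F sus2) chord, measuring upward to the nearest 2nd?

diminished second

E♯13 has F𝄪 as its 9th, and Fsus2 (F sus2) has G as its 2nd.
2 letter names make it a second; at 0 semitones (a whole step narrower than major) the quality is diminished.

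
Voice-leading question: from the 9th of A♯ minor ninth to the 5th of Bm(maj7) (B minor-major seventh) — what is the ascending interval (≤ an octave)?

diminished fifth

A♯ minor ninth has B♯ as its 9th, and Bm(maj7) (B minor-major seventh) has F♯ as its 5th.
From B♯ to F♯: 6 semitones over a fifth = diminished.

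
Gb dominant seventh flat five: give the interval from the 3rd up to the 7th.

Spelling the chord: Gb-Bb-Dbb-Fb.
That puts Bb below Fb.
From Bb to Fb: 6 semitones over a fifth = diminished.

diminished fifth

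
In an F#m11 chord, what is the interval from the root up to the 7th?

The chord tones of F# minor eleventh are F#–A–C#–E–G#–B.
So we need the interval from F# up to E.
From F# to E: 10 semitones over a seventh = minor.

minor 7th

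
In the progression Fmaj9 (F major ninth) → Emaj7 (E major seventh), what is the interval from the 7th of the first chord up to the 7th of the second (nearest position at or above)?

Fmaj9 (F major ninth) has E as its 7th, and Emaj7 (E major seventh) has D# as its 7th.
Counting 7 letters and 11 half steps from E gives a major seventh.

major seventh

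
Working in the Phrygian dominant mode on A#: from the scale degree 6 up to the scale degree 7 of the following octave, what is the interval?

The scale runs A# B C## D# E# F# G#.
So we need the interval from F# up to G#.
F# up to G# spans 9 letter names and 14 semitones — a major ninth.

major ninth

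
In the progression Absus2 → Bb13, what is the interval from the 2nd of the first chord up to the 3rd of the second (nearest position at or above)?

major third

The 2nd of Absus2 is Bb; the 3rd of Bb13 is D.
From Bb to D is 4 semitones, exactly the major third.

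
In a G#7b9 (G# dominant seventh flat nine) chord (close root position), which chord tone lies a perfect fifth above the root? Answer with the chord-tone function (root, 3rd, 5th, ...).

5th

G#7b9: G#, B#, D#, F#, A.
The root is G#. A perfect fifth above G# is D#.
D# is the chord's 5th.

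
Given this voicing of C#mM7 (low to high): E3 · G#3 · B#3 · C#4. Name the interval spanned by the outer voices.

major sixth

The outer voices are E3 and C#4.
Counting 6 letters and 9 half steps from E gives a major sixth.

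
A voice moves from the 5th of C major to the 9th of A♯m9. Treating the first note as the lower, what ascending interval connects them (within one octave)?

The 5th of C major is G; the 9th of A♯m9 is B♯.
From G to B♯: 5 semitones over a third = augmented.

augmented 3rd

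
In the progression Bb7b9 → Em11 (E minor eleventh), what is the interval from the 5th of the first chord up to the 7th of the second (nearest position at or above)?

Bb7b9 has F as its 5th, and Em11 (E minor eleventh) has D as its 7th.
F up to D spans 6 letter names and 9 semitones — a major sixth.

M6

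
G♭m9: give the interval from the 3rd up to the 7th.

perfect fifth

G♭ minor ninth is spelled G♭ B𝄫 D♭ F♭ A♭.
So we need the interval from B𝄫 up to F♭.
Counting 5 letters and 7 half steps from B𝄫 gives a perfect fifth.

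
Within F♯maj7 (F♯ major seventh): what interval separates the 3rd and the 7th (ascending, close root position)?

F♯maj7: F♯ A♯ C♯ E♯.
The 3rd is A♯ and the 7th is E♯.
Counting 5 letters and 7 half steps from A♯ gives a perfect fifth.

P5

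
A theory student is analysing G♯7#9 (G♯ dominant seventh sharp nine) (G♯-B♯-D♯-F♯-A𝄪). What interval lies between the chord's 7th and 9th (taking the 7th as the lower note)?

The 7th is F♯ and the 9th is A𝄪.
F♯ up to A𝄪 is 5 semitones, a half step wider than a major third, so the interval is augmented.

augmented 3rd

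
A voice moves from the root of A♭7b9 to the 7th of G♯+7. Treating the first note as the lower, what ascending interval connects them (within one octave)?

A6

A♭7b9 has A♭ as its root, and G♯+7 has F♯ as its 7th.
A♭ up to F♯ is 10 semitones, a half step wider than a major sixth, so the interval is augmented.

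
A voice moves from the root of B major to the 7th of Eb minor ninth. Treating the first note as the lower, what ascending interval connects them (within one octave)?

B major has B as its root, and Eb minor ninth has Db as its 7th.
From B to Db: 2 semitones over a third = diminished.

diminished third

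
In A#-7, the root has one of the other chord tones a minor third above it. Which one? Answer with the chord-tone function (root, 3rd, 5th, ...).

A#-7: A#-C#-E#-G#.
The root is A#. A minor third above A# is C#.
C# is the chord's 3rd.

3rd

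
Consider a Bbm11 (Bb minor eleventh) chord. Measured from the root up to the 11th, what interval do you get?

Bbm11 is spelled Bb, Db, F, Ab, C, Eb.
The root is Bb and the 11th is Eb.
Counting 11 letters and 17 half steps from Bb gives a perfect eleventh.

perfect eleventh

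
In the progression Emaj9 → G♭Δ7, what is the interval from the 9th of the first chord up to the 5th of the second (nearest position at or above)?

The 9th of Emaj9 is F♯; the 5th of G♭Δ7 is D♭.
F♯ up to D♭ is 7 semitones, a whole step narrower than a major sixth, so the interval is diminished.

diminished sixth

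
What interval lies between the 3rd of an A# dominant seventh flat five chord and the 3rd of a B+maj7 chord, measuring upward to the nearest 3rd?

A# dominant seventh flat five has C## as its 3rd, and B+maj7 has D# as its 3rd.
2 letter names make it a second; at 1 semitone (a half step narrower than major) the quality is minor.

minor second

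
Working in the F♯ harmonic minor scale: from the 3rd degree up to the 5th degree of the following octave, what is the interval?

The scale runs F♯ G♯ A B C♯ D E♯.
So we need the interval from A up to C♯.
Counting 10 letters and 16 half steps from A gives a major tenth.

major 10th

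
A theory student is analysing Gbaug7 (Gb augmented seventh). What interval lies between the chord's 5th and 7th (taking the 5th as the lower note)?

Gb7#5 (Gb augmented seventh) is spelled Gb–Bb–D–Fb.
The 5th is D and the 7th is Fb.
From D to Fb: 2 semitones over a third = diminished.

diminished third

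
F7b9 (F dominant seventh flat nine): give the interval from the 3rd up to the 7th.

Spelling the chord: F-A-C-Eb-Gb.
3rd = A; 7th = Eb.
From A to Eb: 6 semitones over a fifth = diminished.

diminished fifth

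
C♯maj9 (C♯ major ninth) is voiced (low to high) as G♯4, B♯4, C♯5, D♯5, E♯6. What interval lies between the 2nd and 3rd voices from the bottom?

m2

Those voices are B♯4 and C♯5.
B♯ up to C♯ is 1 semitone, a half step narrower than a major second, so the interval is minor.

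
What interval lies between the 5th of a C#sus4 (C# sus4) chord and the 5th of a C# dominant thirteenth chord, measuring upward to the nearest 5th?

P1

C#sus4 (C# sus4) has G# as its 5th, and C# dominant thirteenth has G# as its 5th.
G# up to G# spans 1 letter names and 0 semitones — a perfect unison.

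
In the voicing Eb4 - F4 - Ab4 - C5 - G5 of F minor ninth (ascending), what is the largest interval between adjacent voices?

perfect fifth

Adjacent intervals: Eb4→F4 = major second; F4→Ab4 = minor third; Ab4→C5 = major third; C5→G5 = perfect fifth.
The largest is C5 to G5, a perfect fifth (7 semitones).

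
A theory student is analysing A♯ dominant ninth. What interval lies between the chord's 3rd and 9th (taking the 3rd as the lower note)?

minor 7th

The chord tones of A♯ dominant ninth are A♯, C𝄪, E♯, G♯, B♯.
That puts C𝄪 below B♯.
C𝄪 up to B♯ is 10 semitones, a half step narrower than a major seventh, so the interval is minor.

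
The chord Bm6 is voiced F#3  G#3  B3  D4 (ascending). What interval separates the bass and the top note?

The outer voices are F#3 and D4.
6 letter names make it a sixth; at 8 semitones (a half step narrower than major) the quality is minor.

minor sixth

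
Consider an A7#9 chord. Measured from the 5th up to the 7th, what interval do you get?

The chord tones of A7#9 are A–C♯–E–G–B♯.
The 5th is E and the 7th is G.
3 letter names make it a third; at 3 semitones (a half step narrower than major) the quality is minor.

minor 3rd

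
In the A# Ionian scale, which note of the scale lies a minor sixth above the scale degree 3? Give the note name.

A#

The scale is A# B# C## D# E# F## G##.
The scale degree 3 is C##; a minor sixth above that is A# — scale degree 1.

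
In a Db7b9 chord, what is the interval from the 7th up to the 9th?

The chord tones of Db dominant seventh flat nine are Db, F, Ab, Cb, Ebb.
The 7th is Cb and the 9th is Ebb.
Cb up to Ebb is 3 semitones, a half step narrower than a major third, so the interval is minor.

m3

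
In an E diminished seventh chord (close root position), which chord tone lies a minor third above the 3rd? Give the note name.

The chord tones of E°7 are E, G, B♭, D♭.
The 3rd is G. A minor third above G is B♭.
B♭ is the chord's 5th.

Bb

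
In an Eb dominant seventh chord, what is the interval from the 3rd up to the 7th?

diminished fifth

Spelling the chord: Eb G Bb Db.
The 3rd is G and the 7th is Db.
5 letter names make it a fifth; at 6 semitones (a half step narrower than perfect) the quality is diminished.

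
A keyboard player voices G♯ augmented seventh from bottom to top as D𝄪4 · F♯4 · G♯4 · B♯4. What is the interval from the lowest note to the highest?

The outer voices are D𝄪4 and B♯4.
D𝄪 up to B♯ is 8 semitones, a half step narrower than a major sixth, so the interval is minor.

minor sixth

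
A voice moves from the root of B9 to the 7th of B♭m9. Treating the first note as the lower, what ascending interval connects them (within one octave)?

d7

The root of B9 is B; the 7th of B♭m9 is A♭.
7 letter names make it a seventh; at 9 semitones (a whole step narrower than major) the quality is diminished.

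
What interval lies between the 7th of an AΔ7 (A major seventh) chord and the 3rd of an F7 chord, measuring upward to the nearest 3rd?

AΔ7 (A major seventh) has G♯ as its 7th, and F7 has A as its 3rd.
2 letter names make it a second; at 1 semitone (a half step narrower than major) the quality is minor.

minor second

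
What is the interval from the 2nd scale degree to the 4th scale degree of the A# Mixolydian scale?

Spelling the A# Mixolydian scale: A# B# C## D# E# F## G#.
So we need the interval from B# up to D#.
From B# to D#: 3 semitones over a third = minor.

minor 3rd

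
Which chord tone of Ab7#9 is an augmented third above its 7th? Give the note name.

Spelling the chord: Ab C Eb Gb B.
The 7th is Gb. An augmented third above Gb is B.
B is the chord's 9th.

B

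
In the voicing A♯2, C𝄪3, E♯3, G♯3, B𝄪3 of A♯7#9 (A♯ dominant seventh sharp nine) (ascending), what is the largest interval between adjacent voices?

A3

Adjacent intervals: A♯2→C𝄪3 = major third; C𝄪3→E♯3 = minor third; E♯3→G♯3 = minor third; G♯3→B𝄪3 = augmented third.
The largest is G♯3 to B𝄪3, an augmented third (5 semitones).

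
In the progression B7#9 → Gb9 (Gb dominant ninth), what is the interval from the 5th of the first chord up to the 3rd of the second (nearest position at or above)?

B7#9 has F# as its 5th, and Gb9 (Gb dominant ninth) has Bb as its 3rd.
F# up to Bb is 4 semitones, a half step narrower than a perfect fourth, so the interval is diminished.

diminished fourth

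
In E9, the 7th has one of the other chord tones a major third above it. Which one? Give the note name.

F#

E9 (E dominant ninth): E-G#-B-D-F#.
The 7th is D. A major third above D is F#.
F# is the chord's 9th.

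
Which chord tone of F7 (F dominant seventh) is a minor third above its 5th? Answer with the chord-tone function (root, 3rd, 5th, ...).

F7: F, A, C, Eb.
The 5th is C. A minor third above C is Eb.
Eb is the chord's 7th.

7th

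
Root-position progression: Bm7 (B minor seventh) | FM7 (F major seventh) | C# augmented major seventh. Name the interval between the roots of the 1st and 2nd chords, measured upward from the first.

The roots are B and F.
From B to F: 6 semitones over a fifth = diminished.

diminished fifth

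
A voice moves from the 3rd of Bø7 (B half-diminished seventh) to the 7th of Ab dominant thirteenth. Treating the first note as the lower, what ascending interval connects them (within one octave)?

The 3rd of Bø7 (B half-diminished seventh) is D; the 7th of Ab dominant thirteenth is Gb.
4 letter names make it a fourth; at 4 semitones (a half step narrower than perfect) the quality is diminished.

diminished fourth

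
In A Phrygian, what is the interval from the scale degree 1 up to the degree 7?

minor seventh

Spelling A Phrygian: A Bb C D E F G.
So we need the interval from A up to G.
From A to G: 10 semitones over a seventh = minor.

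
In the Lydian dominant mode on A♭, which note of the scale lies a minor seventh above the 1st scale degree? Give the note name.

The scale is A♭ B♭ C D E♭ F G♭.
The 1st scale degree is A♭; a minor seventh above that is G♭ — scale degree 7.

Gb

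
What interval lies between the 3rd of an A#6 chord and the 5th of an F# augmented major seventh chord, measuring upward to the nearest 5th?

perfect 1st

The 3rd of A#6 is C##; the 5th of F# augmented major seventh is C##.
From C## to C## is 0 semitones, exactly the perfect unison.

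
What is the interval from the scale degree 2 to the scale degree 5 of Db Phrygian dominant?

A4

Db phrygian dominant: Db Ebb F Gb Ab Bbb Cb.
Scale degree 2 = Ebb; 5th degree = Ab.
4 letter names make it a fourth; at 6 semitones (a half step wider than perfect) the quality is augmented.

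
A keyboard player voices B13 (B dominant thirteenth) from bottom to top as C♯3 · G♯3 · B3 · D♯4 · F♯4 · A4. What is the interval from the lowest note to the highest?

m13

The outer voices are C♯3 and A4.
C♯ up to A is 20 semitones, a half step narrower than a major thirteenth, so the interval is minor.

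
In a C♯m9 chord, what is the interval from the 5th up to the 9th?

The chord tones of C♯min9 (C♯ minor ninth) are C♯-E-G♯-B-D♯.
The 5th is G♯ and the 9th is D♯.
Counting 5 letters and 7 half steps from G♯ gives a perfect fifth.

P5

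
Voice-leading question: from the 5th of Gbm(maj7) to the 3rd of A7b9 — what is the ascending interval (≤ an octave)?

The 5th of Gbm(maj7) is Db; the 3rd of A7b9 is C#.
Db up to C# is 12 semitones, a half step wider than a major seventh, so the interval is augmented.

augmented seventh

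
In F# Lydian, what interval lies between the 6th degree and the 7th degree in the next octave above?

major ninth

F# lydian: F# G# A# B# C# D# E#.
The 6th degree is D# and the 7th degree (up an octave) is E#.
D# up to E# spans 9 letter names and 14 semitones — a major ninth.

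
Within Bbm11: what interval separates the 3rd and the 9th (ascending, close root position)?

major seventh

The chord tones of Bbm11 (Bb minor eleventh) are Bb–Db–F–Ab–C–Eb.
3rd = Db; 9th = C.
From Db to C is 11 semitones, exactly the major seventh.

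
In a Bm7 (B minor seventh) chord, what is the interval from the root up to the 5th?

perfect 5th

Spelling the chord: B, D, F#, A.
That puts B below F#.
B up to F# spans 5 letter names and 7 semitones — a perfect fifth.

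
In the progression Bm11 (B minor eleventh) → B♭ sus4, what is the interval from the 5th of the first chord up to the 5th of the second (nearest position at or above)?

diminished octave

The 5th of Bm11 (B minor eleventh) is F♯; the 5th of B♭ sus4 is F.
From F♯ to F: 11 semitones over an octave = diminished.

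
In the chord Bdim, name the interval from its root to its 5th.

diminished 5th

Bdim: B, D, F.
Root = B; 5th = F.
B up to F is 6 semitones, a half step narrower than a perfect fifth, so the interval is diminished.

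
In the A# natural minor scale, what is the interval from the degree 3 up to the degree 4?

Spelling the A# natural minor scale: A# B# C# D# E# F# G#.
So we need the interval from C# up to D#.
From C# to D# is 2 semitones, exactly the major second.

major second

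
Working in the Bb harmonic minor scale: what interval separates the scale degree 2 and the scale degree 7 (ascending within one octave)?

Bb harmonic minor: Bb C Db Eb F Gb A.
So we need the interval from C up to A.
From C to A is 9 semitones, exactly the major sixth.

M6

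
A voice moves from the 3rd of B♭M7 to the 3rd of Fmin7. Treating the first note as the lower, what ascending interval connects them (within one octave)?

diminished fifth

The 3rd of B♭M7 is D; the 3rd of Fmin7 is A♭.
From D to A♭: 6 semitones over a fifth = diminished.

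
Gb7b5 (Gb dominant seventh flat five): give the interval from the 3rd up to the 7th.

Gb7b5 (Gb dominant seventh flat five) is spelled Gb-Bb-Dbb-Fb.
That puts Bb below Fb.
Bb up to Fb is 6 semitones, a half step narrower than a perfect fifth, so the interval is diminished.

diminished fifth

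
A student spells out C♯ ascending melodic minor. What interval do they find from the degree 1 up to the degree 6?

major sixth

C♯ melodic minor: C♯ D♯ E F♯ G♯ A♯ B♯.
Degree 1 = C♯; 6th degree = A♯.
C♯ up to A♯ spans 6 letter names and 9 semitones — a major sixth.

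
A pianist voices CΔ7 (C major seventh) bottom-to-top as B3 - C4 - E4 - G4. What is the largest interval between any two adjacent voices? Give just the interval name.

Adjacent intervals: B3→C4 = minor second; C4→E4 = major third; E4→G4 = minor third.
The largest is C4 to E4, a major third (4 semitones).

major 3rd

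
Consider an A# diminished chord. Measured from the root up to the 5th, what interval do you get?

diminished 5th

A# diminished: A#–C#–E.
That puts A# below E.
5 letter names make it a fifth; at 6 semitones (a half step narrower than perfect) the quality is diminished.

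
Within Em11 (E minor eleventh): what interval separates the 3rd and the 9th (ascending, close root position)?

major seventh

The chord tones of Em11 are E–G–B–D–F#–A.
So we need the interval from G up to F#.
Counting 7 letters and 11 half steps from G gives a major seventh.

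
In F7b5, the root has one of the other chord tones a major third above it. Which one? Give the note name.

F7b5 is spelled F-A-Cb-Eb.
The root is F. A major third above F is A.
A is the chord's 3rd.

A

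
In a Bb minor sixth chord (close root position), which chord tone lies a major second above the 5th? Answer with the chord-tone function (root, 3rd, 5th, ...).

6th

Bbm6 (Bb minor sixth) is spelled Bb-Db-F-G.
The 5th is F. A major second above F is G.
G is the chord's 6th.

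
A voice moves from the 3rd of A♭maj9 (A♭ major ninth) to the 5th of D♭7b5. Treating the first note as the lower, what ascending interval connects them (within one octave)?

diminished sixth

A♭maj9 (A♭ major ninth) has C as its 3rd, and D♭7b5 has A𝄫 as its 5th.
From C to A𝄫: 7 semitones over a sixth = diminished.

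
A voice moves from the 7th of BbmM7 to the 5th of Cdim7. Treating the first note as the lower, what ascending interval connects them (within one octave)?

diminished 7th

BbmM7 has A as its 7th, and Cdim7 has Gb as its 5th.
From A to Gb: 9 semitones over a seventh = diminished.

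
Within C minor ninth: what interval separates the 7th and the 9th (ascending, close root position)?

The chord tones of Cm9 are C, E♭, G, B♭, D.
7th = B♭; 9th = D.
Counting 3 letters and 4 half steps from B♭ gives a major third.

major 3rd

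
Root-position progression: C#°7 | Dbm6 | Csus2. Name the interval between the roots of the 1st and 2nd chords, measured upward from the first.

d2

The roots are C# and Db.
2 letter names make it a second; at 0 semitones (a whole step narrower than major) the quality is diminished.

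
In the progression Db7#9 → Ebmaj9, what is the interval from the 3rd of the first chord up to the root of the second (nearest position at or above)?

minor seventh

Db7#9 has F as its 3rd, and Ebmaj9 has Eb as its root.
F up to Eb is 10 semitones, a half step narrower than a major seventh, so the interval is minor.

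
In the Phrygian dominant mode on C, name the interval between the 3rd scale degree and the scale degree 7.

d5

C phrygian dominant: C Db E F G Ab Bb.
So we need the interval from E up to Bb.
5 letter names make it a fifth; at 6 semitones (a half step narrower than perfect) the quality is diminished.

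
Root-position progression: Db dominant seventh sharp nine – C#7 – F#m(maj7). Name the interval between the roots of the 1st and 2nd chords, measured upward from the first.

The roots are Db and C#.
From Db to C#: 12 semitones over a seventh = augmented.

augmented seventh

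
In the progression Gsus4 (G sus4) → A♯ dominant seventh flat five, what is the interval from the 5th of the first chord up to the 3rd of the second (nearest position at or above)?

augmented 7th

The 5th of Gsus4 (G sus4) is D; the 3rd of A♯ dominant seventh flat five is C𝄪.
D up to C𝄪 is 12 semitones, a half step wider than a major seventh, so the interval is augmented.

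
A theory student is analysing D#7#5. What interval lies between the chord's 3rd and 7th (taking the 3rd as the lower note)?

diminished fifth

D# augmented seventh is spelled D# F## A## C#.
3rd = F##; 7th = C#.
From F## to C#: 6 semitones over a fifth = diminished.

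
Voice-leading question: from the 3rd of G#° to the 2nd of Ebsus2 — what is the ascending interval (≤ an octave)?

The 3rd of G#° is B; the 2nd of Ebsus2 is F.
5 letter names make it a fifth; at 6 semitones (a half step narrower than perfect) the quality is diminished.

diminished fifth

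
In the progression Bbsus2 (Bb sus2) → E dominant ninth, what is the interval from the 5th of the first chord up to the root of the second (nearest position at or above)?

Bbsus2 (Bb sus2) has F as its 5th, and E dominant ninth has E as its root.
F up to E spans 7 letter names and 11 semitones — a major seventh.

M7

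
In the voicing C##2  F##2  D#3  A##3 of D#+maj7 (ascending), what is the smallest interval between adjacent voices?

perfect 4th

Adjacent intervals: C##2→F##2 = perfect fourth; F##2→D#3 = minor sixth; D#3→A##3 = augmented fifth.
The smallest is C##2 to F##2, a perfect fourth (5 semitones).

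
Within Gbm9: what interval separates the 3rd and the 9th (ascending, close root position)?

Spelling the chord: Gb Bbb Db Fb Ab.
So we need the interval from Bbb up to Ab.
Bbb up to Ab spans 7 letter names and 11 semitones — a major seventh.

major seventh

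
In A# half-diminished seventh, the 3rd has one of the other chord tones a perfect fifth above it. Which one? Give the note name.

G#

A#ø7 (A# half-diminished seventh) is spelled A#, C#, E, G#.
The 3rd is C#. A perfect fifth above C# is G#.
G# is the chord's 7th.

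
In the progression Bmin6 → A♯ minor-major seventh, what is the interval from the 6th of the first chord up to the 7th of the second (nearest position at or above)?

A1

Bmin6 has G♯ as its 6th, and A♯ minor-major seventh has G𝄪 as its 7th.
From G♯ to G𝄪: 1 semitone over a unison = augmented.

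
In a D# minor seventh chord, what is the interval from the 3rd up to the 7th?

Spelling the chord: D#-F#-A#-C#.
The 3rd is F# and the 7th is C#.
Counting 5 letters and 7 half steps from F# gives a perfect fifth.

perfect fifth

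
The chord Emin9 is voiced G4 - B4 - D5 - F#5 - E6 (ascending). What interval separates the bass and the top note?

major thirteenth

The outer voices are G4 and E6.
Counting 13 letters and 21 half steps from G gives a major thirteenth.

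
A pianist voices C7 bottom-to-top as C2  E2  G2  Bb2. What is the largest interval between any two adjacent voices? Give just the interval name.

Adjacent intervals: C2→E2 = major third; E2→G2 = minor third; G2→Bb2 = minor third.
The largest is C2 to E2, a major third (4 semitones).

M3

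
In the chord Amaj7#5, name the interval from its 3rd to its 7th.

perfect fifth

A+maj7: A–C♯–E♯–G♯.
3rd = C♯; 7th = G♯.
Counting 5 letters and 7 half steps from C♯ gives a perfect fifth.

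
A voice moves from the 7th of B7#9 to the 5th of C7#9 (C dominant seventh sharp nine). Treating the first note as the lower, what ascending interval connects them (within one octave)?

The 7th of B7#9 is A; the 5th of C7#9 (C dominant seventh sharp nine) is G.
A up to G is 10 semitones, a half step narrower than a major seventh, so the interval is minor.

m7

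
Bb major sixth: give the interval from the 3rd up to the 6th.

Spelling the chord: Bb-D-F-G.
3rd = D; 6th = G.
Counting 4 letters and 5 half steps from D gives a perfect fourth.

perfect fourth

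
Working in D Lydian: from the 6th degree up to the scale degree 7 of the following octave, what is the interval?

D lydian: D E F♯ G♯ A B C♯.
That puts B below C♯.
B up to C♯ spans 9 letter names and 14 semitones — a major ninth.

major 9th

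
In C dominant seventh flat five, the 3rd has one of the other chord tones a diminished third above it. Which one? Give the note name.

Gb

C7b5 (C dominant seventh flat five): C-E-Gb-Bb.
The 3rd is E. A diminished third above E is Gb.
Gb is the chord's 5th.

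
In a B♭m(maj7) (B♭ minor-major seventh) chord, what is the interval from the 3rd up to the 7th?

augmented 5th

Spelling the chord: B♭, D♭, F, A.
3rd = D♭; 7th = A.
5 letter names make it a fifth; at 8 semitones (a half step wider than perfect) the quality is augmented.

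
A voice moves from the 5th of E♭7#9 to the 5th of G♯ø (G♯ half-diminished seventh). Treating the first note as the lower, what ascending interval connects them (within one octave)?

major third

The 5th of E♭7#9 is B♭; the 5th of G♯ø (G♯ half-diminished seventh) is D.
From B♭ to D is 4 semitones, exactly the major third.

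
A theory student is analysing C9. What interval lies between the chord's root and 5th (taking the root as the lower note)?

Spelling the chord: C-E-G-B♭-D.
So we need the interval from C up to G.
From C to G is 7 semitones, exactly the perfect fifth.

P5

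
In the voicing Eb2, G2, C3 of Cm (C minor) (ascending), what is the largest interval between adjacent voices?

Adjacent intervals: Eb2→G2 = major third; G2→C3 = perfect fourth.
The largest is G2 to C3, a perfect fourth (5 semitones).

perfect fourth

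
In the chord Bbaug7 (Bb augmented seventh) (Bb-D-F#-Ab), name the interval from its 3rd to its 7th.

diminished 5th

So we need the interval from D up to Ab.
From D to Ab: 6 semitones over a fifth = diminished.
This 3–7 tritone is the characteristic tension at the heart of the dominant sound.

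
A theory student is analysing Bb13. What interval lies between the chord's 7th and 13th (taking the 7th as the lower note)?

major seventh

Spelling the chord: Bb, D, F, Ab, C, G.
That puts Ab below G.
Ab up to G spans 7 letter names and 11 semitones — a major seventh.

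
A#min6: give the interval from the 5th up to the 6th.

major second

The chord tones of A#m6 (A# minor sixth) are A#-C#-E#-F##.
That puts E# below F##.
Counting 2 letters and 2 half steps from E# gives a major second.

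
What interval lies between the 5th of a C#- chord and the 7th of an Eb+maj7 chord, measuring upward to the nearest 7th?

diminished fifth

The 5th of C#- is G#; the 7th of Eb+maj7 is D.
From G# to D: 6 semitones over a fifth = diminished.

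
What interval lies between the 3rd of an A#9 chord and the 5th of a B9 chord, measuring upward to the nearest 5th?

The 3rd of A#9 is C##; the 5th of B9 is F#.
From C## to F#: 4 semitones over a fourth = diminished.

diminished fourth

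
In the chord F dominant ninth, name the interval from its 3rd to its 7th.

diminished fifth

F9 (F dominant ninth): F-A-C-Eb-G.
3rd = A; 7th = Eb.
5 letter names make it a fifth; at 6 semitones (a half step narrower than perfect) the quality is diminished.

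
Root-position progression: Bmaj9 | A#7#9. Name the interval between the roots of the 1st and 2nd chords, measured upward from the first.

M7

The roots are B and A#.
From B to A# is 11 semitones, exactly the major seventh.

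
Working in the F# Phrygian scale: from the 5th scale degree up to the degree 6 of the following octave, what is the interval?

minor 9th

F# phrygian: F# G A B C# D E.
5th scale degree = C#; 6th scale degree (up an octave) = D.
9 letter names make it a ninth; at 13 semitones (a half step narrower than major) the quality is minor.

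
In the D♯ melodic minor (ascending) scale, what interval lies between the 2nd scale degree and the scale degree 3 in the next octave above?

D♯ melodic minor: D♯ E♯ F♯ G♯ A♯ B♯ C𝄪.
The 2nd scale degree is E♯ and the 3rd degree (up an octave) is F♯.
From E♯ to F♯: 13 semitones over a ninth = minor.

minor 9th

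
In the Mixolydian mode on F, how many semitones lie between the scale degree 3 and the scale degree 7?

6

The scale is F G A Bb C D Eb.
A up to Eb is a diminished fifth — 6 semitones.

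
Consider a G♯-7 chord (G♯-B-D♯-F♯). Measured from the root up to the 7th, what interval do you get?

Root = G♯; 7th = F♯.
G♯ up to F♯ is 10 semitones, a half step narrower than a major seventh, so the interval is minor.

minor seventh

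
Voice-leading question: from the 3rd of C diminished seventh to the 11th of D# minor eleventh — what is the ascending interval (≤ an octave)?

C diminished seventh has Eb as its 3rd, and D# minor eleventh has G# as its 11th.
3 letter names make it a third; at 5 semitones (a half step wider than major) the quality is augmented.

augmented 3rd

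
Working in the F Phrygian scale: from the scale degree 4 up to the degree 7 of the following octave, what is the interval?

F phrygian: F Gb Ab Bb C Db Eb.
So we need the interval from Bb up to Eb.
Bb up to Eb spans 11 letter names and 17 semitones — a perfect eleventh.

perfect 11th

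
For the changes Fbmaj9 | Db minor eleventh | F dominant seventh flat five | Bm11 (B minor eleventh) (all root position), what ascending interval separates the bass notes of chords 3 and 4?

The roots are F and B.
F up to B is 6 semitones, a half step wider than a perfect fourth, so the interval is augmented.

augmented fourth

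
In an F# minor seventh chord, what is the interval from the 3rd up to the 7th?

Spelling the chord: F#-A-C#-E.
3rd = A; 7th = E.
From A to E is 7 semitones, exactly the perfect fifth.

perfect fifth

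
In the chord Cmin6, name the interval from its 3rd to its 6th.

augmented 4th

C minor sixth is spelled C–E♭–G–A.
So we need the interval from E♭ up to A.
E♭ up to A is 6 semitones, a half step wider than a perfect fourth, so the interval is augmented.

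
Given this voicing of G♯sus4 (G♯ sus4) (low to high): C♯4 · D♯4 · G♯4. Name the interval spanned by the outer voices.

perfect fifth

The outer voices are C♯4 and G♯4.
Counting 5 letters and 7 half steps from C♯ gives a perfect fifth.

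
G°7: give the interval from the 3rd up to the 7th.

Gdim7 (G diminished seventh) is spelled G, Bb, Db, Fb.
That puts Bb below Fb.
Bb up to Fb is 6 semitones, a half step narrower than a perfect fifth, so the interval is diminished.

diminished fifth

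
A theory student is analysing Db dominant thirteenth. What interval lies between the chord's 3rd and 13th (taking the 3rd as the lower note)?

P11

Spelling the chord: Db F Ab Cb Eb Bb.
The 3rd is F and the 13th is Bb.
F up to Bb spans 11 letter names and 17 semitones — a perfect eleventh.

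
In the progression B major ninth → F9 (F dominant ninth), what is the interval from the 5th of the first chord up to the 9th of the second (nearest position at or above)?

B major ninth has F♯ as its 5th, and F9 (F dominant ninth) has G as its 9th.
F♯ up to G is 1 semitone, a half step narrower than a major second, so the interval is minor.

minor 2nd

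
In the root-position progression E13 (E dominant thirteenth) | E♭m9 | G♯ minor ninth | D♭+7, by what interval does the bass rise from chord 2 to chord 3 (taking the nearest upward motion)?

augmented third

The roots are E♭ and G♯.
3 letter names make it a third; at 5 semitones (a half step wider than major) the quality is augmented.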